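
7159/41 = 174 + 25/41=174.61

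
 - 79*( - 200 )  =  15800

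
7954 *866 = 6888164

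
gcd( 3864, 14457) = 3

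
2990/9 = 332+2/9 = 332.22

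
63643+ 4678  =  68321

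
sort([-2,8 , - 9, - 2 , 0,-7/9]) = [  -  9, - 2,-2, - 7/9 , 0,8]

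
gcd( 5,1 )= 1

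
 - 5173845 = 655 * ( - 7899)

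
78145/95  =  15629/19 =822.58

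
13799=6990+6809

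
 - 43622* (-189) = 8244558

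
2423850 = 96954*25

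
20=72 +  - 52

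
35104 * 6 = 210624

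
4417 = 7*631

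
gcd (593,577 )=1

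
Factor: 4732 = 2^2 * 7^1*13^2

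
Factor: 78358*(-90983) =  - 7129245914 = - 2^1*7^1 * 29^1*37^1 * 193^1*2459^1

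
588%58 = 8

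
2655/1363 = 2655/1363 = 1.95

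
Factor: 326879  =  7^3*953^1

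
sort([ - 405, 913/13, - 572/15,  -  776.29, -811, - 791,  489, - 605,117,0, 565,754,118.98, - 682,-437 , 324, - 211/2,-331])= [ - 811, - 791,-776.29 ,-682, - 605, - 437, - 405  ,- 331, - 211/2, - 572/15, 0, 913/13, 117,118.98,324,489, 565,754] 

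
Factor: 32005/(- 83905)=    - 37^1*97^ (- 1 ) = -  37/97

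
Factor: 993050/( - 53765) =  - 198610/10753 = - 2^1*5^1*10753^(-1)*19861^1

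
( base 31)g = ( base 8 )20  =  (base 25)G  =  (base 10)16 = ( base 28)g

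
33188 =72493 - 39305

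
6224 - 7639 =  - 1415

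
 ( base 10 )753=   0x2f1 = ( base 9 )1026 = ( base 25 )153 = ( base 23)19H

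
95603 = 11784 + 83819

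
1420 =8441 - 7021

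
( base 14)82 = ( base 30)3O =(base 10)114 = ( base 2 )1110010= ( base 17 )6C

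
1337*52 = 69524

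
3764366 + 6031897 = 9796263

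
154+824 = 978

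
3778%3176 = 602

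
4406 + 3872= 8278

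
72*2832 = 203904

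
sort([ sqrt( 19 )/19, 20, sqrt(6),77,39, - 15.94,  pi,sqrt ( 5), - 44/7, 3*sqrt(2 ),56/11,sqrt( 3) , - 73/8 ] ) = [- 15.94 , - 73/8,-44/7,sqrt( 19 )/19,sqrt( 3) , sqrt( 5) , sqrt(6 ),pi, 3*sqrt (2 ),56/11, 20,39,77]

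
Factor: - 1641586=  - 2^1*820793^1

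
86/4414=43/2207 = 0.02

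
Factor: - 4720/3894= - 2^3*3^(-1 ) * 5^1 * 11^(  -  1) = -  40/33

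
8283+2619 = 10902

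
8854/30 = 295+ 2/15 = 295.13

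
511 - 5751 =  - 5240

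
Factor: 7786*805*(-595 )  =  -2^1*5^2*7^2*17^2*23^1*229^1  =  - 3729299350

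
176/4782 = 88/2391  =  0.04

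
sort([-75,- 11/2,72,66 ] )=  [ - 75, - 11/2,66,72 ] 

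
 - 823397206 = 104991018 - 928388224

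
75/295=15/59 = 0.25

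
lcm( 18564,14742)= 501228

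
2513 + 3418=5931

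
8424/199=42 + 66/199 = 42.33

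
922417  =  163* 5659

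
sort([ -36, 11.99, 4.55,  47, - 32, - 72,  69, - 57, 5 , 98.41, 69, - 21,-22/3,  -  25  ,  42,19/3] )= [ - 72, - 57, - 36, - 32, - 25, - 21, - 22/3, 4.55, 5,19/3, 11.99,42,  47, 69, 69, 98.41]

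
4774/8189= 4774/8189= 0.58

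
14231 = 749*19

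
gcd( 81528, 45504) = 1896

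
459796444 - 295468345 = 164328099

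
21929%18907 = 3022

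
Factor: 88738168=2^3*499^1 * 22229^1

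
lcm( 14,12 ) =84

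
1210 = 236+974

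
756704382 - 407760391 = 348943991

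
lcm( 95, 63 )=5985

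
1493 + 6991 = 8484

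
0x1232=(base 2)1001000110010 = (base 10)4658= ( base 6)33322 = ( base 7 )16403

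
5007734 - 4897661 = 110073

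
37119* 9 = 334071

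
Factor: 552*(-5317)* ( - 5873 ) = 2^3*3^1 * 7^1*13^1*23^1*409^1*839^1 = 17237161032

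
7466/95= 7466/95 = 78.59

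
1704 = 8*213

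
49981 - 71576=-21595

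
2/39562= 1/19781= 0.00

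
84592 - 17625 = 66967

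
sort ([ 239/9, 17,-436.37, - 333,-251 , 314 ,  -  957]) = [ - 957, - 436.37,-333,- 251,  17, 239/9, 314] 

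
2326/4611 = 2326/4611 = 0.50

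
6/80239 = 6/80239 = 0.00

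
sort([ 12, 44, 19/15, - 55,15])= [ - 55  ,  19/15,  12, 15, 44] 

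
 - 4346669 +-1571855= - 5918524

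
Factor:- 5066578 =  - 2^1 * 11^1 * 17^1*19^1*23^1 * 31^1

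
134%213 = 134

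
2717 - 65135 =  -62418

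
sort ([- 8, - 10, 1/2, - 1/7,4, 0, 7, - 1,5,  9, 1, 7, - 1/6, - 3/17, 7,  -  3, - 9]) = [  -  10, - 9, - 8, - 3  , - 1,-3/17, - 1/6, - 1/7, 0, 1/2, 1 , 4, 5, 7, 7, 7, 9 ] 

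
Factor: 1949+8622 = 11^1*31^2 =10571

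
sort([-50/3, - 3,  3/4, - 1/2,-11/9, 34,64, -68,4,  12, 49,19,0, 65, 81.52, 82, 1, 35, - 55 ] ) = [  -  68, - 55,-50/3, - 3,-11/9,-1/2, 0, 3/4, 1, 4, 12,  19,34, 35, 49, 64,65, 81.52, 82 ] 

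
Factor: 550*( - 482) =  - 265100=   - 2^2*5^2*11^1*241^1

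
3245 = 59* 55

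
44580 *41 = 1827780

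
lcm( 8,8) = 8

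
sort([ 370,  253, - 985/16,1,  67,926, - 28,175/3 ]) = [ - 985/16, - 28,1, 175/3, 67,253 , 370,926]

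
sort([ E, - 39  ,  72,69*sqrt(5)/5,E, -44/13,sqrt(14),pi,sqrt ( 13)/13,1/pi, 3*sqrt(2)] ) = [-39, -44/13,sqrt (13)/13, 1/pi,E,E,  pi,sqrt(14 ) , 3*sqrt(2),69*sqrt(5)/5,72 ] 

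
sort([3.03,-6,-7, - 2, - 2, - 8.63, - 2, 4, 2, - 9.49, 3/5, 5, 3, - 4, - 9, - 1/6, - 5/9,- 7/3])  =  [ - 9.49, - 9, - 8.63, - 7, - 6, - 4,-7/3 , - 2, - 2, - 2, - 5/9, - 1/6, 3/5 , 2, 3 , 3.03, 4, 5]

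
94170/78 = 1207 + 4/13 =1207.31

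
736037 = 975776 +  - 239739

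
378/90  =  4+1/5 = 4.20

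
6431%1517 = 363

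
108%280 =108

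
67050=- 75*(-894)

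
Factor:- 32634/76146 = - 3^1*7^(- 1 ) = -  3/7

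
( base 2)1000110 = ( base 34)22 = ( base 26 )2i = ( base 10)70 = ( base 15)4A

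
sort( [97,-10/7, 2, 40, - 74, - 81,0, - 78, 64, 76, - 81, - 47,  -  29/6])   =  [  -  81, - 81, - 78,-74, - 47, - 29/6 , - 10/7, 0, 2, 40 , 64 , 76, 97] 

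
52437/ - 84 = -2497/4 = -  624.25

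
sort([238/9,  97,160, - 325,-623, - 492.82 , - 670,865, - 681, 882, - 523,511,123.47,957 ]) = [-681, - 670, -623,-523, - 492.82, -325,238/9,97,123.47,160,511,865,882,957] 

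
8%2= 0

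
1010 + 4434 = 5444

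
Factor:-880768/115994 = - 2^6*7^1*59^(  -  1 ) = -448/59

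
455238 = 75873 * 6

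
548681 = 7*78383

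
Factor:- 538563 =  - 3^1*31^1*5791^1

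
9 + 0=9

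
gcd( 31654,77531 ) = 1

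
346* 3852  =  1332792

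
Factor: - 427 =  - 7^1*61^1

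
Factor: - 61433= -23^1  *  2671^1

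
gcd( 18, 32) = 2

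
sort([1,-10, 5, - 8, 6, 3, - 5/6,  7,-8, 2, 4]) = [ - 10, - 8, - 8, - 5/6, 1, 2, 3,4,5, 6 , 7]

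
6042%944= 378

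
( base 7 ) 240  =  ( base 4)1332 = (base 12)a6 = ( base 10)126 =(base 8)176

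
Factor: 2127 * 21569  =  3^1 * 709^1 * 21569^1= 45877263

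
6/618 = 1/103 = 0.01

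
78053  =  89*877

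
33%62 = 33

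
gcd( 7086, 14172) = 7086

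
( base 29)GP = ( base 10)489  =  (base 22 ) 105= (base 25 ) je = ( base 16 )1e9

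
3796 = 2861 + 935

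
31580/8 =7895/2 =3947.50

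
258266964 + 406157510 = 664424474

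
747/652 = 1+95/652 =1.15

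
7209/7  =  7209/7 = 1029.86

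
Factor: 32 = 2^5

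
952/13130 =476/6565=0.07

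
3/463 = 3/463=0.01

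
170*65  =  11050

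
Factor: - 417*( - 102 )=42534= 2^1*3^2*17^1 *139^1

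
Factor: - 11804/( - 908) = 13 = 13^1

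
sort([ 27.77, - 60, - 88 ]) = [ - 88, - 60,27.77 ] 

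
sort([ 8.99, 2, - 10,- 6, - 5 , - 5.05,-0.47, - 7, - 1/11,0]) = [-10,-7,  -  6, - 5.05, - 5, - 0.47, - 1/11,0,2, 8.99]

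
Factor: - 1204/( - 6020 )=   5^( - 1 )  =  1/5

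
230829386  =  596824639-365995253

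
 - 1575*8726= - 13743450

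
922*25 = 23050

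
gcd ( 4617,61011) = 9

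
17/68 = 1/4 = 0.25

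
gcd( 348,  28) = 4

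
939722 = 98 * 9589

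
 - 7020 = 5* ( -1404)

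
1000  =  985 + 15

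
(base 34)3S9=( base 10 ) 4429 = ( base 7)15625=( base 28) 5i5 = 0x114D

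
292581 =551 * 531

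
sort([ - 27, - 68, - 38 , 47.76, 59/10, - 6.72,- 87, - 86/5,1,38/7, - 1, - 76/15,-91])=[ - 91, - 87,-68, - 38,-27, - 86/5, - 6.72, - 76/15, - 1,1, 38/7, 59/10,  47.76] 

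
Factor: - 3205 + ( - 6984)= - 10189=- 23^1*443^1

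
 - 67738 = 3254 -70992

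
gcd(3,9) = 3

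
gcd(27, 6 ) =3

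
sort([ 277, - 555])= [ - 555, 277]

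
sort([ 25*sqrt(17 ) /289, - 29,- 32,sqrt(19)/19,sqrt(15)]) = [ - 32, - 29,sqrt( 19) /19,25*sqrt ( 17)/289,sqrt( 15)]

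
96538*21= 2027298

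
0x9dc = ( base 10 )2524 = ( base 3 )10110111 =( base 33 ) 2ag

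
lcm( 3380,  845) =3380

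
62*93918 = 5822916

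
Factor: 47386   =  2^1*19^1 * 29^1*43^1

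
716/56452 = 179/14113 = 0.01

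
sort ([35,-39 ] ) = [ - 39,35]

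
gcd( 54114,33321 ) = 87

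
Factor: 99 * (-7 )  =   - 3^2 *7^1 * 11^1 =- 693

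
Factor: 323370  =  2^1*3^2*5^1*3593^1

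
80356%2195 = 1336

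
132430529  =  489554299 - 357123770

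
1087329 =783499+303830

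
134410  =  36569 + 97841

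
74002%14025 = 3877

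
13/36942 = 13/36942 = 0.00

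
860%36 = 32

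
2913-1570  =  1343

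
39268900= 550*71398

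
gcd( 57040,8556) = 2852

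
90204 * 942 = 84972168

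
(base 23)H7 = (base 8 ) 616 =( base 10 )398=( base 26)F8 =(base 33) C2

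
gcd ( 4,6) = 2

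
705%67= 35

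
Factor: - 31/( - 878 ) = 2^( - 1)*31^1*439^( - 1) 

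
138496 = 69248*2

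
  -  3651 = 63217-66868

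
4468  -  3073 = 1395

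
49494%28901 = 20593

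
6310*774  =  4883940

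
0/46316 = 0 = 0.00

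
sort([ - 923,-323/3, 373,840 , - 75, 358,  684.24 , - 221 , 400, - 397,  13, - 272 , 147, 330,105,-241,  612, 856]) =[ - 923, - 397, -272, - 241, - 221, - 323/3, - 75,13,  105, 147, 330,358,373,  400,  612, 684.24, 840,  856]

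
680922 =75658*9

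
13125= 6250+6875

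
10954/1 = 10954 =10954.00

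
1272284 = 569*2236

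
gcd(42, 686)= 14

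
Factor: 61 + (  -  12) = 7^2  =  49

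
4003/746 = 4003/746 = 5.37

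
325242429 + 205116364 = 530358793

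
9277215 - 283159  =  8994056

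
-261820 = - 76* 3445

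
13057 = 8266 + 4791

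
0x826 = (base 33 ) 1u7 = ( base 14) a90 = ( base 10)2086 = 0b100000100110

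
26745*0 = 0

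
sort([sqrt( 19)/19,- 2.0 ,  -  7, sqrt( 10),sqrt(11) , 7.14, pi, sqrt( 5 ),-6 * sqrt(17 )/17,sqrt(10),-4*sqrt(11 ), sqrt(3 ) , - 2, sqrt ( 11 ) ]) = [ - 4 * sqrt(11 ), - 7,-2.0,-2, -6*sqrt(17 ) /17, sqrt( 19 )/19,sqrt(3),sqrt(5 ), pi,sqrt(10),  sqrt( 10 ),  sqrt( 11 ),sqrt(11 ), 7.14 ] 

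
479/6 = 79+5/6  =  79.83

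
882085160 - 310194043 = 571891117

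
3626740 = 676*5365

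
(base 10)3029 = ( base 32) 2UL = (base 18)965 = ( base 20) 7b9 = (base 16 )bd5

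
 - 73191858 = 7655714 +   -  80847572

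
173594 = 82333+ 91261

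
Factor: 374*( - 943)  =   - 2^1*11^1*17^1*23^1 * 41^1  =  -352682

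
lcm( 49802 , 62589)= 4631586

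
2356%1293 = 1063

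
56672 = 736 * 77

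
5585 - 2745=2840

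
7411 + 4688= 12099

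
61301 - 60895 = 406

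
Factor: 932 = 2^2*233^1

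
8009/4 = 8009/4 = 2002.25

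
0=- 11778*0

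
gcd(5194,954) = 106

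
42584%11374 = 8462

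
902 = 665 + 237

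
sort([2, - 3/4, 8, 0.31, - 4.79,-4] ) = [- 4.79, - 4, - 3/4, 0.31 , 2, 8 ]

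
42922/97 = 442+48/97 =442.49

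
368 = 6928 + - 6560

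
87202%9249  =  3961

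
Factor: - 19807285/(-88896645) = 3961457/17779329  =  3^( - 2 )*1975481^( - 1)*3961457^1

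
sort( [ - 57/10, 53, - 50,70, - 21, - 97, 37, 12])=[ - 97, - 50, - 21, - 57/10,12, 37, 53, 70]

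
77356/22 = 38678/11=3516.18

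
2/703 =2/703 = 0.00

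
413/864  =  413/864 = 0.48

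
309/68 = 309/68 =4.54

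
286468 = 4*71617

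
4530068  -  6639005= - 2108937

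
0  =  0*29782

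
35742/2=17871 = 17871.00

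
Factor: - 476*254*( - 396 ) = 47877984 = 2^5*3^2*7^1*11^1*17^1*127^1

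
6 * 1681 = 10086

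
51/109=51/109 = 0.47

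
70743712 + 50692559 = 121436271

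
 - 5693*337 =-1918541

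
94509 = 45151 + 49358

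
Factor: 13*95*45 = 55575 = 3^2*5^2*13^1*19^1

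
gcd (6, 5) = 1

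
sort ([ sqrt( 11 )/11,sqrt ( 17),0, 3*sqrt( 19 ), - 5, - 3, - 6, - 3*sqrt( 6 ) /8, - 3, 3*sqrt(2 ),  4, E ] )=[ - 6, - 5, - 3,- 3, - 3*sqrt(6)/8,0,sqrt(11)/11, E, 4,sqrt(17),3*sqrt(2), 3*sqrt( 19 )]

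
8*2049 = 16392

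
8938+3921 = 12859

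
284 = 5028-4744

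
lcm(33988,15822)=917676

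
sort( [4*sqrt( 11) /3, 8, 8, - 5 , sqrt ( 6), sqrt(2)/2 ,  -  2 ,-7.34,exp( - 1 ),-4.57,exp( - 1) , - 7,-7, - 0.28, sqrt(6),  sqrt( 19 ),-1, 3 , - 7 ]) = [ - 7.34, - 7, - 7 ,-7, - 5,-4.57, - 2, - 1, - 0.28, exp ( - 1)  ,  exp(  -  1),sqrt (2)/2 , sqrt( 6 ),sqrt(6),3, sqrt(19), 4*sqrt (11) /3,8,8 ]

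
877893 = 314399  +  563494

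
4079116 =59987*68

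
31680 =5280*6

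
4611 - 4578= 33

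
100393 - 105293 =-4900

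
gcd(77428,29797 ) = 1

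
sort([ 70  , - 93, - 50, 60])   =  [ - 93, - 50, 60  ,  70]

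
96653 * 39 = 3769467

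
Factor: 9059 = 9059^1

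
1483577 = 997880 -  -485697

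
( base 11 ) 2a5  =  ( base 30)BR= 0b101100101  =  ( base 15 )18C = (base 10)357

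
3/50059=3/50059=0.00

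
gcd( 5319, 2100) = 3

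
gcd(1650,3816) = 6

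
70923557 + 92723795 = 163647352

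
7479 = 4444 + 3035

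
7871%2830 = 2211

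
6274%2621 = 1032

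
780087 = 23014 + 757073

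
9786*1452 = 14209272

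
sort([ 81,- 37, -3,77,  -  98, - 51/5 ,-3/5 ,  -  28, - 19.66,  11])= [-98, - 37, - 28, - 19.66, - 51/5,-3, - 3/5,11,  77, 81]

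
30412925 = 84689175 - 54276250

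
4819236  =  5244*919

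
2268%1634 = 634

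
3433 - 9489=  - 6056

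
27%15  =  12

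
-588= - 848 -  - 260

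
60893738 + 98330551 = 159224289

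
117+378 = 495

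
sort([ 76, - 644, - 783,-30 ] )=[ - 783,-644,-30,  76 ] 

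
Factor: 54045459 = 3^2*13^1*607^1 * 761^1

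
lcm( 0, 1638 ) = 0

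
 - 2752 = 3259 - 6011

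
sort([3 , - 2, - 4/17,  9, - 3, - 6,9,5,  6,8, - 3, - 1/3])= [-6 , -3,-3,-2,-1/3, - 4/17,3, 5,6,8,9,9 ]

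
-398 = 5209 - 5607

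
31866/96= 5311/16  =  331.94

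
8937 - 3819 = 5118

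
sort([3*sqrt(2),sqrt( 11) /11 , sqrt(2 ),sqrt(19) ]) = [ sqrt( 11) /11,sqrt(2), 3*sqrt( 2),sqrt( 19) ] 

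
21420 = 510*42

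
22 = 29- 7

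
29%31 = 29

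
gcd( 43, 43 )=43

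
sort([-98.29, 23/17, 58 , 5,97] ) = [ - 98.29,23/17,5,58, 97 ] 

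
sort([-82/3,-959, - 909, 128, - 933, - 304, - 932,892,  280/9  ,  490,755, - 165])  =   [ - 959 , - 933, - 932, - 909,  -  304,  -  165, - 82/3,280/9, 128,  490,755 , 892 ]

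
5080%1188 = 328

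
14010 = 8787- - 5223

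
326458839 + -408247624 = -81788785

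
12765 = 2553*5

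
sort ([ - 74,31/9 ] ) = [ - 74,  31/9] 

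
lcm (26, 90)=1170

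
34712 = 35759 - 1047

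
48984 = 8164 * 6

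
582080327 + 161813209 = 743893536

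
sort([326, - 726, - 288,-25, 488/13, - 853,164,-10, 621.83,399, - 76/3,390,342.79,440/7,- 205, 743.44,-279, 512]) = [ - 853, - 726,  -  288, -279,  -  205 , - 76/3, - 25, - 10  ,  488/13, 440/7, 164,  326, 342.79,390  ,  399,512,621.83,743.44] 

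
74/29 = 74/29=2.55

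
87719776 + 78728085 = 166447861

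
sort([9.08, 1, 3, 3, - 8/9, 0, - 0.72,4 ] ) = [ - 8/9, - 0.72, 0, 1,3,3,4,9.08 ] 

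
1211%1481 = 1211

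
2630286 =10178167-7547881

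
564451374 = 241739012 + 322712362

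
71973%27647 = 16679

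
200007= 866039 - 666032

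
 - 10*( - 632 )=6320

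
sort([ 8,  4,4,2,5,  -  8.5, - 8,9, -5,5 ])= [-8.5, - 8, - 5, 2, 4,4, 5,5, 8,9]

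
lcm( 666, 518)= 4662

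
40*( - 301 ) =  - 12040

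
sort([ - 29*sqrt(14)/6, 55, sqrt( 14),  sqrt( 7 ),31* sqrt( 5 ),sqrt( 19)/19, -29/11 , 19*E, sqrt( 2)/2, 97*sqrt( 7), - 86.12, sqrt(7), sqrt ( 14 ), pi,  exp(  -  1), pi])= [  -  86.12, - 29 * sqrt( 14)/6 , -29/11 , sqrt(19)/19, exp( - 1 ), sqrt(2)/2,sqrt(7),sqrt ( 7), pi,pi, sqrt( 14), sqrt ( 14), 19* E, 55, 31 * sqrt( 5), 97  *sqrt ( 7 )]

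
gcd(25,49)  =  1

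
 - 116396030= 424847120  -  541243150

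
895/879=895/879  =  1.02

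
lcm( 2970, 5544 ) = 83160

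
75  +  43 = 118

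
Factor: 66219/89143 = 3^1*97^( - 1)*919^ ( - 1)*22073^1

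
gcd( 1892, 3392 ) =4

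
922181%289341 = 54158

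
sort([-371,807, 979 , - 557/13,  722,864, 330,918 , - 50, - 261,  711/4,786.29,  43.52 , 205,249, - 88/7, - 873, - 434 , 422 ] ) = [ - 873, - 434, - 371, - 261,-50 , - 557/13,-88/7 , 43.52, 711/4, 205, 249 , 330, 422, 722,786.29, 807 , 864, 918,979]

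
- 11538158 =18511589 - 30049747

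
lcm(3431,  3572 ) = 260756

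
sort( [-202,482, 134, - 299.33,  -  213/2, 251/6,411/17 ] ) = [-299.33 ,  -  202  , - 213/2,  411/17,251/6,134, 482]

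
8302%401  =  282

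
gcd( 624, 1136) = 16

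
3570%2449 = 1121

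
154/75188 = 77/37594= 0.00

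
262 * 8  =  2096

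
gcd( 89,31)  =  1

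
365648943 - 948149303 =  - 582500360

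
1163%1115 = 48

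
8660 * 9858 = 85370280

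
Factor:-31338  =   - 2^1*3^2*1741^1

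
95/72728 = 95/72728 = 0.00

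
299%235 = 64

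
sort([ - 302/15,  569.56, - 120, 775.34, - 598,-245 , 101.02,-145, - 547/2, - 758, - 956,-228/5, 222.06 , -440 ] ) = [ - 956, -758, - 598, - 440 , - 547/2,-245,-145, - 120, - 228/5,-302/15, 101.02 , 222.06,569.56, 775.34 ]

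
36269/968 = 36269/968= 37.47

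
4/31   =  4/31 = 0.13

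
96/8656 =6/541  =  0.01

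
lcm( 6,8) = 24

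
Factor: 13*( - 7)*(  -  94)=8554 =2^1*7^1 * 13^1*47^1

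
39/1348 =39/1348 = 0.03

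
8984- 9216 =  - 232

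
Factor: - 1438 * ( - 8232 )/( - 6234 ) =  - 2^3* 7^3 *719^1*1039^( - 1) = - 1972936/1039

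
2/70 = 1/35 = 0.03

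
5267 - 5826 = -559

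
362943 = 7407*49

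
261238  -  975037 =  - 713799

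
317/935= 317/935 = 0.34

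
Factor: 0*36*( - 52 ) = 0^1 = 0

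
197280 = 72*2740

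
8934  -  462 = 8472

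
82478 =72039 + 10439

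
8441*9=75969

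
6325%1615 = 1480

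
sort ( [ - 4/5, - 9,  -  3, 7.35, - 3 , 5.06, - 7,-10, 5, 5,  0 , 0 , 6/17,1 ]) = [ - 10, - 9, - 7, - 3,-3,-4/5, 0, 0, 6/17,1 , 5, 5,  5.06, 7.35 ]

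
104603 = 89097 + 15506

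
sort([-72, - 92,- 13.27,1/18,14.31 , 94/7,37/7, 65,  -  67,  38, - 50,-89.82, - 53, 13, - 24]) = [ - 92, - 89.82, - 72,-67, - 53, - 50,  -  24, - 13.27,  1/18,37/7, 13,94/7 , 14.31 , 38,65]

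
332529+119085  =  451614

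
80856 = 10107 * 8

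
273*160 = 43680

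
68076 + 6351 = 74427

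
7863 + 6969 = 14832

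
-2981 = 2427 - 5408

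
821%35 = 16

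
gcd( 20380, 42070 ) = 10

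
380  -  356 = 24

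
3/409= 3/409 = 0.01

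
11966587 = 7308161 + 4658426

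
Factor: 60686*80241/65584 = 2^(  -  3 )*3^1*7^1*19^1 * 1597^1*3821^1*4099^ (-1 ) = 2434752663/32792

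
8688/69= 2896/23  =  125.91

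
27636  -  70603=-42967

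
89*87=7743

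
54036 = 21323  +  32713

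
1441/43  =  1441/43 = 33.51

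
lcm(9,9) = 9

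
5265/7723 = 5265/7723 = 0.68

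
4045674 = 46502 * 87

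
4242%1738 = 766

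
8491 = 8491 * 1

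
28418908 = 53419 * 532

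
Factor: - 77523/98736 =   -  25841/32912 = - 2^(-4)*11^(- 2)*17^( - 1)* 25841^1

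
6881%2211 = 248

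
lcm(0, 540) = 0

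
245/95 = 49/19 = 2.58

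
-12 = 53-65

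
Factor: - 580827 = -3^1 * 13^1 * 53^1 * 281^1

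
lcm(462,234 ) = 18018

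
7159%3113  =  933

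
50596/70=722 + 4/5  =  722.80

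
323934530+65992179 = 389926709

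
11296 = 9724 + 1572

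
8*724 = 5792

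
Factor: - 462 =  - 2^1*3^1*7^1*11^1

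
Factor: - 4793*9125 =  - 5^3*73^1*4793^1 = - 43736125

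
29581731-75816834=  - 46235103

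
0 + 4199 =4199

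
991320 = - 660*( - 1502 ) 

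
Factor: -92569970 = -2^1*5^1*43^1 * 215279^1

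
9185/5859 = 1 + 3326/5859=1.57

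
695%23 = 5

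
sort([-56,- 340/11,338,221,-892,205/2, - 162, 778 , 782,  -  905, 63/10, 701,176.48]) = [- 905, - 892, - 162, - 56,-340/11,63/10, 205/2,176.48,221,338, 701, 778, 782]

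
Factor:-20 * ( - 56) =2^5 * 5^1*7^1=1120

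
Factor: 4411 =11^1*401^1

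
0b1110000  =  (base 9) 134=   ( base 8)160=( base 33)3D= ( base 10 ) 112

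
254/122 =127/61  =  2.08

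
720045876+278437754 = 998483630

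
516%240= 36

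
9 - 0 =9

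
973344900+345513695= 1318858595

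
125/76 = 125/76= 1.64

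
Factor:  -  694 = -2^1 * 347^1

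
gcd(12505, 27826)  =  1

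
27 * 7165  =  193455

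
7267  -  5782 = 1485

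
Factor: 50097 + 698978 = 749075 = 5^2*19^2*83^1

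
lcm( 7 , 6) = 42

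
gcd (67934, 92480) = 2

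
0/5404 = 0= 0.00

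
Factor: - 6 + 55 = 7^2 = 49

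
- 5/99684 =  - 5/99684 = - 0.00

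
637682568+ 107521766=745204334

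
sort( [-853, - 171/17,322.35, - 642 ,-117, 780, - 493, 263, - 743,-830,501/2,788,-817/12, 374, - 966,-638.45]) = [ - 966,-853,-830, - 743 , - 642,-638.45,-493,-117,-817/12, - 171/17, 501/2,263  ,  322.35, 374, 780, 788] 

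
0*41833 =0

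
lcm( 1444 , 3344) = 63536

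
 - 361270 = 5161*( - 70)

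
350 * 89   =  31150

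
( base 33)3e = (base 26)49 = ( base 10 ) 113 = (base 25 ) 4d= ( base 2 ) 1110001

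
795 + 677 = 1472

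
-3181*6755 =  - 21487655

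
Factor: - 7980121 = -7980121^1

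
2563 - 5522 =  - 2959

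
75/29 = 2 + 17/29 =2.59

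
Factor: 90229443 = 3^1*30076481^1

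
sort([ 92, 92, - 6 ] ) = [ - 6, 92,92 ] 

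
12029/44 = 273 + 17/44 = 273.39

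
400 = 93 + 307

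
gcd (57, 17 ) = 1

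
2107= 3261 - 1154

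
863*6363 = 5491269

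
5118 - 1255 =3863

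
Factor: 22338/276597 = 2^1*17^1*421^ ( - 1) = 34/421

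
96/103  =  96/103 = 0.93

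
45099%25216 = 19883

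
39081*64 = 2501184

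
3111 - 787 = 2324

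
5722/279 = 20 + 142/279 = 20.51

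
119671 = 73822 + 45849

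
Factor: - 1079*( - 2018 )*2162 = 2^2*13^1*23^1*  47^1*83^1*1009^1 =4707586364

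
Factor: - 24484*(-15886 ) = 2^3*13^2*47^1*6121^1  =  388952824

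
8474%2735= 269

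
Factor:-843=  - 3^1* 281^1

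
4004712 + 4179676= 8184388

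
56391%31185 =25206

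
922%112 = 26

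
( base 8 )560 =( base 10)368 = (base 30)C8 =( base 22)GG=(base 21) hb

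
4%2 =0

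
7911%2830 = 2251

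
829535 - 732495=97040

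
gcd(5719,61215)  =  7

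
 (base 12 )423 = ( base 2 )1001011011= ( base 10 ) 603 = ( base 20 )1A3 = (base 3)211100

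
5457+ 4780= 10237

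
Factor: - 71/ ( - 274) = 2^(-1)*71^1* 137^( - 1)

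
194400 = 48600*4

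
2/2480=1/1240 = 0.00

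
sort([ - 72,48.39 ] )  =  [- 72, 48.39]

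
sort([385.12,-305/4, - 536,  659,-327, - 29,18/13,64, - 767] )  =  [ - 767, - 536, - 327, - 305/4, - 29, 18/13,64, 385.12 , 659 ]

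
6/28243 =6/28243 = 0.00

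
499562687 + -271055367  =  228507320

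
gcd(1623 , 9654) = 3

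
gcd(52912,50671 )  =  1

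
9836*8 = 78688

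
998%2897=998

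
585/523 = 1  +  62/523=1.12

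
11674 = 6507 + 5167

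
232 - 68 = 164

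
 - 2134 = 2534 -4668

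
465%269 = 196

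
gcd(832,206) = 2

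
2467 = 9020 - 6553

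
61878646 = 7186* 8611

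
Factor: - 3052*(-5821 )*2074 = 36846045208   =  2^3*7^1*17^1*61^1*109^1*5821^1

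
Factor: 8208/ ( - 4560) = -9/5 = -3^2* 5^( - 1)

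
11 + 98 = 109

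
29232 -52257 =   -  23025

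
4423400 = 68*65050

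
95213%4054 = 1971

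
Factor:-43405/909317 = -5^1*8681^1 * 909317^(-1 )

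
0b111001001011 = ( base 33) 3BT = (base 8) 7113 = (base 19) a2b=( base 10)3659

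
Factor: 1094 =2^1*547^1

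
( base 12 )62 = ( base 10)74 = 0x4A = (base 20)3E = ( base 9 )82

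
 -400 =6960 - 7360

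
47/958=47/958 = 0.05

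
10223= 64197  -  53974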